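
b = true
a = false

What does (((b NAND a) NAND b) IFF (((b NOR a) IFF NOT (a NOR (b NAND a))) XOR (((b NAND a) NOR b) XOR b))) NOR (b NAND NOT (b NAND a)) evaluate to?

false

b NAND a = true NAND false = true
(b NAND a) NAND b = true NAND true = false
b NOR a = true NOR false = false
b NAND a = true NAND false = true
a NOR (b NAND a) = false NOR true = false
NOT (a NOR (b NAND a)) = NOT false = true
(b NOR a) IFF NOT (a NOR (b NAND a)) = false IFF true = false
b NAND a = true NAND false = true
(b NAND a) NOR b = true NOR true = false
((b NAND a) NOR b) XOR b = false XOR true = true
((b NOR a) IFF NOT (a NOR (b NAND a))) XOR (((b NAND a) NOR b) XOR b) = false XOR true = true
((b NAND a) NAND b) IFF (((b NOR a) IFF NOT (a NOR (b NAND a))) XOR (((b NAND a) NOR b) XOR b)) = false IFF true = false
b NAND a = true NAND false = true
NOT (b NAND a) = NOT true = false
b NAND NOT (b NAND a) = true NAND false = true
(((b NAND a) NAND b) IFF (((b NOR a) IFF NOT (a NOR (b NAND a))) XOR (((b NAND a) NOR b) XOR b))) NOR (b NAND NOT (b NAND a)) = false NOR true = false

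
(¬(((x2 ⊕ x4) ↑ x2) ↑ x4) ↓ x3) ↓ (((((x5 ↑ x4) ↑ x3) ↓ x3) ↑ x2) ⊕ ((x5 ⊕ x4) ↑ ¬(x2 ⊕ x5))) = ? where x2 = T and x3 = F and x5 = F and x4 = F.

x2 ⊕ x4 = T ⊕ F = T
(x2 ⊕ x4) ↑ x2 = T ↑ T = F
((x2 ⊕ x4) ↑ x2) ↑ x4 = F ↑ F = T
¬(((x2 ⊕ x4) ↑ x2) ↑ x4) = ¬T = F
¬(((x2 ⊕ x4) ↑ x2) ↑ x4) ↓ x3 = F ↓ F = T
x5 ↑ x4 = F ↑ F = T
(x5 ↑ x4) ↑ x3 = T ↑ F = T
((x5 ↑ x4) ↑ x3) ↓ x3 = T ↓ F = F
(((x5 ↑ x4) ↑ x3) ↓ x3) ↑ x2 = F ↑ T = T
x5 ⊕ x4 = F ⊕ F = F
x2 ⊕ x5 = T ⊕ F = T
¬(x2 ⊕ x5) = ¬T = F
(x5 ⊕ x4) ↑ ¬(x2 ⊕ x5) = F ↑ F = T
((((x5 ↑ x4) ↑ x3) ↓ x3) ↑ x2) ⊕ ((x5 ⊕ x4) ↑ ¬(x2 ⊕ x5)) = T ⊕ T = F
(¬(((x2 ⊕ x4) ↑ x2) ↑ x4) ↓ x3) ↓ (((((x5 ↑ x4) ↑ x3) ↓ x3) ↑ x2) ⊕ ((x5 ⊕ x4) ↑ ¬(x2 ⊕ x5))) = T ↓ F = F

F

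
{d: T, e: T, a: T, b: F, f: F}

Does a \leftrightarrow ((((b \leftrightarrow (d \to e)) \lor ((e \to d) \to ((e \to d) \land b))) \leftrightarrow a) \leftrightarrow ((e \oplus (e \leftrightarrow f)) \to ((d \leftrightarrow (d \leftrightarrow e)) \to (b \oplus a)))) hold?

d \to e = T \to T = T
b \leftrightarrow (d \to e) = F \leftrightarrow T = F
e \to d = T \to T = T
e \to d = T \to T = T
(e \to d) \land b = T \land F = F
(e \to d) \to ((e \to d) \land b) = T \to F = F
(b \leftrightarrow (d \to e)) \lor ((e \to d) \to ((e \to d) \land b)) = F \lor F = F
((b \leftrightarrow (d \to e)) \lor ((e \to d) \to ((e \to d) \land b))) \leftrightarrow a = F \leftrightarrow T = F
e \leftrightarrow f = T \leftrightarrow F = F
e \oplus (e \leftrightarrow f) = T \oplus F = T
d \leftrightarrow e = T \leftrightarrow T = T
d \leftrightarrow (d \leftrightarrow e) = T \leftrightarrow T = T
b \oplus a = F \oplus T = T
(d \leftrightarrow (d \leftrightarrow e)) \to (b \oplus a) = T \to T = T
(e \oplus (e \leftrightarrow f)) \to ((d \leftrightarrow (d \leftrightarrow e)) \to (b \oplus a)) = T \to T = T
(((b \leftrightarrow (d \to e)) \lor ((e \to d) \to ((e \to d) \land b))) \leftrightarrow a) \leftrightarrow ((e \oplus (e \leftrightarrow f)) \to ((d \leftrightarrow (d \leftrightarrow e)) \to (b \oplus a))) = F \leftrightarrow T = F
a \leftrightarrow ((((b \leftrightarrow (d \to e)) \lor ((e \to d) \to ((e \to d) \land b))) \leftrightarrow a) \leftrightarrow ((e \oplus (e \leftrightarrow f)) \to ((d \leftrightarrow (d \leftrightarrow e)) \to (b \oplus a)))) = T \leftrightarrow F = F

F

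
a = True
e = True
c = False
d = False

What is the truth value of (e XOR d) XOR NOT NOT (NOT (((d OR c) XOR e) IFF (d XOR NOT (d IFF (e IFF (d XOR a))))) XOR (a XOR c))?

False

e XOR d = True XOR False = True
d OR c = False OR False = False
(d OR c) XOR e = False XOR True = True
d XOR a = False XOR True = True
e IFF (d XOR a) = True IFF True = True
d IFF (e IFF (d XOR a)) = False IFF True = False
NOT (d IFF (e IFF (d XOR a))) = NOT False = True
d XOR NOT (d IFF (e IFF (d XOR a))) = False XOR True = True
((d OR c) XOR e) IFF (d XOR NOT (d IFF (e IFF (d XOR a)))) = True IFF True = True
NOT (((d OR c) XOR e) IFF (d XOR NOT (d IFF (e IFF (d XOR a))))) = NOT True = False
a XOR c = True XOR False = True
NOT (((d OR c) XOR e) IFF (d XOR NOT (d IFF (e IFF (d XOR a))))) XOR (a XOR c) = False XOR True = True
NOT (NOT (((d OR c) XOR e) IFF (d XOR NOT (d IFF (e IFF (d XOR a))))) XOR (a XOR c)) = NOT True = False
NOT NOT (NOT (((d OR c) XOR e) IFF (d XOR NOT (d IFF (e IFF (d XOR a))))) XOR (a XOR c)) = NOT False = True
(e XOR d) XOR NOT NOT (NOT (((d OR c) XOR e) IFF (d XOR NOT (d IFF (e IFF (d XOR a))))) XOR (a XOR c)) = True XOR True = False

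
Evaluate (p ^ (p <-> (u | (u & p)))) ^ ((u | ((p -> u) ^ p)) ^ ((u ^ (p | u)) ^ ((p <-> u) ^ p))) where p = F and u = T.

T

u & p = T & F = F
u | (u & p) = T | F = T
p <-> (u | (u & p)) = F <-> T = F
p ^ (p <-> (u | (u & p))) = F ^ F = F
p -> u = F -> T = T
(p -> u) ^ p = T ^ F = T
u | ((p -> u) ^ p) = T | T = T
p | u = F | T = T
u ^ (p | u) = T ^ T = F
p <-> u = F <-> T = F
(p <-> u) ^ p = F ^ F = F
(u ^ (p | u)) ^ ((p <-> u) ^ p) = F ^ F = F
(u | ((p -> u) ^ p)) ^ ((u ^ (p | u)) ^ ((p <-> u) ^ p)) = T ^ F = T
(p ^ (p <-> (u | (u & p)))) ^ ((u | ((p -> u) ^ p)) ^ ((u ^ (p | u)) ^ ((p <-> u) ^ p))) = F ^ T = T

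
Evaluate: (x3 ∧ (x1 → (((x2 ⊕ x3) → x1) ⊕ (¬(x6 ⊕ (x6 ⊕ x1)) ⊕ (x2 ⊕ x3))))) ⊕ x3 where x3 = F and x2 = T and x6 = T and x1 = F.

x2 ⊕ x3 = T ⊕ F = T
(x2 ⊕ x3) → x1 = T → F = F
x6 ⊕ x1 = T ⊕ F = T
x6 ⊕ (x6 ⊕ x1) = T ⊕ T = F
¬(x6 ⊕ (x6 ⊕ x1)) = ¬F = T
x2 ⊕ x3 = T ⊕ F = T
¬(x6 ⊕ (x6 ⊕ x1)) ⊕ (x2 ⊕ x3) = T ⊕ T = F
((x2 ⊕ x3) → x1) ⊕ (¬(x6 ⊕ (x6 ⊕ x1)) ⊕ (x2 ⊕ x3)) = F ⊕ F = F
x1 → (((x2 ⊕ x3) → x1) ⊕ (¬(x6 ⊕ (x6 ⊕ x1)) ⊕ (x2 ⊕ x3))) = F → F = T
x3 ∧ (x1 → (((x2 ⊕ x3) → x1) ⊕ (¬(x6 ⊕ (x6 ⊕ x1)) ⊕ (x2 ⊕ x3)))) = F ∧ T = F
(x3 ∧ (x1 → (((x2 ⊕ x3) → x1) ⊕ (¬(x6 ⊕ (x6 ⊕ x1)) ⊕ (x2 ⊕ x3))))) ⊕ x3 = F ⊕ F = F

F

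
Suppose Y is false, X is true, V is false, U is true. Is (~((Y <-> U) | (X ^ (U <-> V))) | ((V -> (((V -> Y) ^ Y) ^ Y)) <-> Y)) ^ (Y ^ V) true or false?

0

Y <-> U = 0 <-> 1 = 0
U <-> V = 1 <-> 0 = 0
X ^ (U <-> V) = 1 ^ 0 = 1
(Y <-> U) | (X ^ (U <-> V)) = 0 | 1 = 1
~((Y <-> U) | (X ^ (U <-> V))) = ~1 = 0
V -> Y = 0 -> 0 = 1
(V -> Y) ^ Y = 1 ^ 0 = 1
((V -> Y) ^ Y) ^ Y = 1 ^ 0 = 1
V -> (((V -> Y) ^ Y) ^ Y) = 0 -> 1 = 1
(V -> (((V -> Y) ^ Y) ^ Y)) <-> Y = 1 <-> 0 = 0
~((Y <-> U) | (X ^ (U <-> V))) | ((V -> (((V -> Y) ^ Y) ^ Y)) <-> Y) = 0 | 0 = 0
Y ^ V = 0 ^ 0 = 0
(~((Y <-> U) | (X ^ (U <-> V))) | ((V -> (((V -> Y) ^ Y) ^ Y)) <-> Y)) ^ (Y ^ V) = 0 ^ 0 = 0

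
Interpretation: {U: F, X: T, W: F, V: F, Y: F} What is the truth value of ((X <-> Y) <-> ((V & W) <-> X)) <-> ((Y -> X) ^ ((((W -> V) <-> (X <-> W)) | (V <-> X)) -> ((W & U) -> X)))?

X <-> Y = T <-> F = F
V & W = F & F = F
(V & W) <-> X = F <-> T = F
(X <-> Y) <-> ((V & W) <-> X) = F <-> F = T
Y -> X = F -> T = T
W -> V = F -> F = T
X <-> W = T <-> F = F
(W -> V) <-> (X <-> W) = T <-> F = F
V <-> X = F <-> T = F
((W -> V) <-> (X <-> W)) | (V <-> X) = F | F = F
W & U = F & F = F
(W & U) -> X = F -> T = T
(((W -> V) <-> (X <-> W)) | (V <-> X)) -> ((W & U) -> X) = F -> T = T
(Y -> X) ^ ((((W -> V) <-> (X <-> W)) | (V <-> X)) -> ((W & U) -> X)) = T ^ T = F
((X <-> Y) <-> ((V & W) <-> X)) <-> ((Y -> X) ^ ((((W -> V) <-> (X <-> W)) | (V <-> X)) -> ((W & U) -> X))) = T <-> F = F

F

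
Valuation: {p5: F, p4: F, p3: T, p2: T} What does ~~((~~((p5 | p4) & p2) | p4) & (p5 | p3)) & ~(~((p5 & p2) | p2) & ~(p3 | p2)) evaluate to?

F

Substituting p5=F, p4=F, p3=T, p2=T:
p5 | p4 = F | F = F
(p5 | p4) & p2 = F & T = F
~((p5 | p4) & p2) = ~F = T
~~((p5 | p4) & p2) = ~T = F
~~((p5 | p4) & p2) | p4 = F | F = F
p5 | p3 = F | T = T
(~~((p5 | p4) & p2) | p4) & (p5 | p3) = F & T = F
~((~~((p5 | p4) & p2) | p4) & (p5 | p3)) = ~F = T
~~((~~((p5 | p4) & p2) | p4) & (p5 | p3)) = ~T = F
p5 & p2 = F & T = F
(p5 & p2) | p2 = F | T = T
~((p5 & p2) | p2) = ~T = F
p3 | p2 = T | T = T
~(p3 | p2) = ~T = F
~((p5 & p2) | p2) & ~(p3 | p2) = F & F = F
~(~((p5 & p2) | p2) & ~(p3 | p2)) = ~F = T
~~((~~((p5 | p4) & p2) | p4) & (p5 | p3)) & ~(~((p5 & p2) | p2) & ~(p3 | p2)) = F & T = F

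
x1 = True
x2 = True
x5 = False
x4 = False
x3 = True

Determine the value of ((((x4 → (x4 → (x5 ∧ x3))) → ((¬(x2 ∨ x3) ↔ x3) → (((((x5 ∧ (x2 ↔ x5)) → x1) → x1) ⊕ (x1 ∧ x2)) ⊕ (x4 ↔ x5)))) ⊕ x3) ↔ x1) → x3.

True

x5 ∧ x3 = False ∧ True = False
x4 → (x5 ∧ x3) = False → False = True
x4 → (x4 → (x5 ∧ x3)) = False → True = True
x2 ∨ x3 = True ∨ True = True
¬(x2 ∨ x3) = ¬True = False
¬(x2 ∨ x3) ↔ x3 = False ↔ True = False
x2 ↔ x5 = True ↔ False = False
x5 ∧ (x2 ↔ x5) = False ∧ False = False
(x5 ∧ (x2 ↔ x5)) → x1 = False → True = True
((x5 ∧ (x2 ↔ x5)) → x1) → x1 = True → True = True
x1 ∧ x2 = True ∧ True = True
(((x5 ∧ (x2 ↔ x5)) → x1) → x1) ⊕ (x1 ∧ x2) = True ⊕ True = False
x4 ↔ x5 = False ↔ False = True
((((x5 ∧ (x2 ↔ x5)) → x1) → x1) ⊕ (x1 ∧ x2)) ⊕ (x4 ↔ x5) = False ⊕ True = True
(¬(x2 ∨ x3) ↔ x3) → (((((x5 ∧ (x2 ↔ x5)) → x1) → x1) ⊕ (x1 ∧ x2)) ⊕ (x4 ↔ x5)) = False → True = True
(x4 → (x4 → (x5 ∧ x3))) → ((¬(x2 ∨ x3) ↔ x3) → (((((x5 ∧ (x2 ↔ x5)) → x1) → x1) ⊕ (x1 ∧ x2)) ⊕ (x4 ↔ x5))) = True → True = True
((x4 → (x4 → (x5 ∧ x3))) → ((¬(x2 ∨ x3) ↔ x3) → (((((x5 ∧ (x2 ↔ x5)) → x1) → x1) ⊕ (x1 ∧ x2)) ⊕ (x4 ↔ x5)))) ⊕ x3 = True ⊕ True = False
(((x4 → (x4 → (x5 ∧ x3))) → ((¬(x2 ∨ x3) ↔ x3) → (((((x5 ∧ (x2 ↔ x5)) → x1) → x1) ⊕ (x1 ∧ x2)) ⊕ (x4 ↔ x5)))) ⊕ x3) ↔ x1 = False ↔ True = False
((((x4 → (x4 → (x5 ∧ x3))) → ((¬(x2 ∨ x3) ↔ x3) → (((((x5 ∧ (x2 ↔ x5)) → x1) → x1) ⊕ (x1 ∧ x2)) ⊕ (x4 ↔ x5)))) ⊕ x3) ↔ x1) → x3 = False → True = True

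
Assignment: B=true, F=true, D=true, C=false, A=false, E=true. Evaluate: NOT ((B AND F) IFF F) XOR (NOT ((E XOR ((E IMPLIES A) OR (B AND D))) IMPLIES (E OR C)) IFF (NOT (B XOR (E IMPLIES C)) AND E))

true

B AND F = true AND true = true
(B AND F) IFF F = true IFF true = true
NOT ((B AND F) IFF F) = NOT true = false
E IMPLIES A = true IMPLIES false = false
B AND D = true AND true = true
(E IMPLIES A) OR (B AND D) = false OR true = true
E XOR ((E IMPLIES A) OR (B AND D)) = true XOR true = false
E OR C = true OR false = true
(E XOR ((E IMPLIES A) OR (B AND D))) IMPLIES (E OR C) = false IMPLIES true = true
NOT ((E XOR ((E IMPLIES A) OR (B AND D))) IMPLIES (E OR C)) = NOT true = false
E IMPLIES C = true IMPLIES false = false
B XOR (E IMPLIES C) = true XOR false = true
NOT (B XOR (E IMPLIES C)) = NOT true = false
NOT (B XOR (E IMPLIES C)) AND E = false AND true = false
NOT ((E XOR ((E IMPLIES A) OR (B AND D))) IMPLIES (E OR C)) IFF (NOT (B XOR (E IMPLIES C)) AND E) = false IFF false = true
NOT ((B AND F) IFF F) XOR (NOT ((E XOR ((E IMPLIES A) OR (B AND D))) IMPLIES (E OR C)) IFF (NOT (B XOR (E IMPLIES C)) AND E)) = false XOR true = true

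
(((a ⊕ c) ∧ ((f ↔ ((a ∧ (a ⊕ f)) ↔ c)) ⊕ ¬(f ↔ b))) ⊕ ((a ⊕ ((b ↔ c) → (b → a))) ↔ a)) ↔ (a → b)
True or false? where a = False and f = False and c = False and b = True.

Substituting a=False, f=False, c=False, b=True:
a ⊕ c = False ⊕ False = False
a ⊕ f = False ⊕ False = False
a ∧ (a ⊕ f) = False ∧ False = False
(a ∧ (a ⊕ f)) ↔ c = False ↔ False = True
f ↔ ((a ∧ (a ⊕ f)) ↔ c) = False ↔ True = False
f ↔ b = False ↔ True = False
¬(f ↔ b) = ¬False = True
(f ↔ ((a ∧ (a ⊕ f)) ↔ c)) ⊕ ¬(f ↔ b) = False ⊕ True = True
(a ⊕ c) ∧ ((f ↔ ((a ∧ (a ⊕ f)) ↔ c)) ⊕ ¬(f ↔ b)) = False ∧ True = False
b ↔ c = True ↔ False = False
b → a = True → False = False
(b ↔ c) → (b → a) = False → False = True
a ⊕ ((b ↔ c) → (b → a)) = False ⊕ True = True
(a ⊕ ((b ↔ c) → (b → a))) ↔ a = True ↔ False = False
((a ⊕ c) ∧ ((f ↔ ((a ∧ (a ⊕ f)) ↔ c)) ⊕ ¬(f ↔ b))) ⊕ ((a ⊕ ((b ↔ c) → (b → a))) ↔ a) = False ⊕ False = False
a → b = False → True = True
(((a ⊕ c) ∧ ((f ↔ ((a ∧ (a ⊕ f)) ↔ c)) ⊕ ¬(f ↔ b))) ⊕ ((a ⊕ ((b ↔ c) → (b → a))) ↔ a)) ↔ (a → b) = False ↔ True = False

False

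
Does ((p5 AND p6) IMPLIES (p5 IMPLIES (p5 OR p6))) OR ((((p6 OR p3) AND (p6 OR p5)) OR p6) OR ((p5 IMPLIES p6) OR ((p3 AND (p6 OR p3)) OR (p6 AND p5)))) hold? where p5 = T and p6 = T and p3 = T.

p5 AND p6 = T AND T = T
p5 OR p6 = T OR T = T
p5 IMPLIES (p5 OR p6) = T IMPLIES T = T
(p5 AND p6) IMPLIES (p5 IMPLIES (p5 OR p6)) = T IMPLIES T = T
p6 OR p3 = T OR T = T
p6 OR p5 = T OR T = T
(p6 OR p3) AND (p6 OR p5) = T AND T = T
((p6 OR p3) AND (p6 OR p5)) OR p6 = T OR T = T
p5 IMPLIES p6 = T IMPLIES T = T
p6 OR p3 = T OR T = T
p3 AND (p6 OR p3) = T AND T = T
p6 AND p5 = T AND T = T
(p3 AND (p6 OR p3)) OR (p6 AND p5) = T OR T = T
(p5 IMPLIES p6) OR ((p3 AND (p6 OR p3)) OR (p6 AND p5)) = T OR T = T
(((p6 OR p3) AND (p6 OR p5)) OR p6) OR ((p5 IMPLIES p6) OR ((p3 AND (p6 OR p3)) OR (p6 AND p5))) = T OR T = T
((p5 AND p6) IMPLIES (p5 IMPLIES (p5 OR p6))) OR ((((p6 OR p3) AND (p6 OR p5)) OR p6) OR ((p5 IMPLIES p6) OR ((p3 AND (p6 OR p3)) OR (p6 AND p5)))) = T OR T = T

T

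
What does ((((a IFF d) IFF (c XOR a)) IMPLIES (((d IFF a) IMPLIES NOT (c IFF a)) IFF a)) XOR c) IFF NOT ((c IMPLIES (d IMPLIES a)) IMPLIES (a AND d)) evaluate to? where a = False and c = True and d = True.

True

a IFF d = False IFF True = False
c XOR a = True XOR False = True
(a IFF d) IFF (c XOR a) = False IFF True = False
d IFF a = True IFF False = False
c IFF a = True IFF False = False
NOT (c IFF a) = NOT False = True
(d IFF a) IMPLIES NOT (c IFF a) = False IMPLIES True = True
((d IFF a) IMPLIES NOT (c IFF a)) IFF a = True IFF False = False
((a IFF d) IFF (c XOR a)) IMPLIES (((d IFF a) IMPLIES NOT (c IFF a)) IFF a) = False IMPLIES False = True
(((a IFF d) IFF (c XOR a)) IMPLIES (((d IFF a) IMPLIES NOT (c IFF a)) IFF a)) XOR c = True XOR True = False
d IMPLIES a = True IMPLIES False = False
c IMPLIES (d IMPLIES a) = True IMPLIES False = False
a AND d = False AND True = False
(c IMPLIES (d IMPLIES a)) IMPLIES (a AND d) = False IMPLIES False = True
NOT ((c IMPLIES (d IMPLIES a)) IMPLIES (a AND d)) = NOT True = False
((((a IFF d) IFF (c XOR a)) IMPLIES (((d IFF a) IMPLIES NOT (c IFF a)) IFF a)) XOR c) IFF NOT ((c IMPLIES (d IMPLIES a)) IMPLIES (a AND d)) = False IFF False = True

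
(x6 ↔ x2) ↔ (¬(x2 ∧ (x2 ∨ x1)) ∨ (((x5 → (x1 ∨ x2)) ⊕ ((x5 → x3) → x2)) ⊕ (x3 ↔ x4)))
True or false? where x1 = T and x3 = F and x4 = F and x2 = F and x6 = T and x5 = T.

F

Substituting x1=T, x3=F, x4=F, x2=F, x6=T, x5=T:
x6 ↔ x2 = T ↔ F = F
x2 ∨ x1 = F ∨ T = T
x2 ∧ (x2 ∨ x1) = F ∧ T = F
¬(x2 ∧ (x2 ∨ x1)) = ¬F = T
x1 ∨ x2 = T ∨ F = T
x5 → (x1 ∨ x2) = T → T = T
x5 → x3 = T → F = F
(x5 → x3) → x2 = F → F = T
(x5 → (x1 ∨ x2)) ⊕ ((x5 → x3) → x2) = T ⊕ T = F
x3 ↔ x4 = F ↔ F = T
((x5 → (x1 ∨ x2)) ⊕ ((x5 → x3) → x2)) ⊕ (x3 ↔ x4) = F ⊕ T = T
¬(x2 ∧ (x2 ∨ x1)) ∨ (((x5 → (x1 ∨ x2)) ⊕ ((x5 → x3) → x2)) ⊕ (x3 ↔ x4)) = T ∨ T = T
(x6 ↔ x2) ↔ (¬(x2 ∧ (x2 ∨ x1)) ∨ (((x5 → (x1 ∨ x2)) ⊕ ((x5 → x3) → x2)) ⊕ (x3 ↔ x4))) = F ↔ T = F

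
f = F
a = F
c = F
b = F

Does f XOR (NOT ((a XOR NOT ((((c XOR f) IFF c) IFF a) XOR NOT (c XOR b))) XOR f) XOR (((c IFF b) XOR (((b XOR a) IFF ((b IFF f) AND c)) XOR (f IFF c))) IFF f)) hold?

c XOR f = F XOR F = F
(c XOR f) IFF c = F IFF F = T
((c XOR f) IFF c) IFF a = T IFF F = F
c XOR b = F XOR F = F
NOT (c XOR b) = NOT F = T
(((c XOR f) IFF c) IFF a) XOR NOT (c XOR b) = F XOR T = T
NOT ((((c XOR f) IFF c) IFF a) XOR NOT (c XOR b)) = NOT T = F
a XOR NOT ((((c XOR f) IFF c) IFF a) XOR NOT (c XOR b)) = F XOR F = F
(a XOR NOT ((((c XOR f) IFF c) IFF a) XOR NOT (c XOR b))) XOR f = F XOR F = F
NOT ((a XOR NOT ((((c XOR f) IFF c) IFF a) XOR NOT (c XOR b))) XOR f) = NOT F = T
c IFF b = F IFF F = T
b XOR a = F XOR F = F
b IFF f = F IFF F = T
(b IFF f) AND c = T AND F = F
(b XOR a) IFF ((b IFF f) AND c) = F IFF F = T
f IFF c = F IFF F = T
((b XOR a) IFF ((b IFF f) AND c)) XOR (f IFF c) = T XOR T = F
(c IFF b) XOR (((b XOR a) IFF ((b IFF f) AND c)) XOR (f IFF c)) = T XOR F = T
((c IFF b) XOR (((b XOR a) IFF ((b IFF f) AND c)) XOR (f IFF c))) IFF f = T IFF F = F
NOT ((a XOR NOT ((((c XOR f) IFF c) IFF a) XOR NOT (c XOR b))) XOR f) XOR (((c IFF b) XOR (((b XOR a) IFF ((b IFF f) AND c)) XOR (f IFF c))) IFF f) = T XOR F = T
f XOR (NOT ((a XOR NOT ((((c XOR f) IFF c) IFF a) XOR NOT (c XOR b))) XOR f) XOR (((c IFF b) XOR (((b XOR a) IFF ((b IFF f) AND c)) XOR (f IFF c))) IFF f)) = F XOR T = T

T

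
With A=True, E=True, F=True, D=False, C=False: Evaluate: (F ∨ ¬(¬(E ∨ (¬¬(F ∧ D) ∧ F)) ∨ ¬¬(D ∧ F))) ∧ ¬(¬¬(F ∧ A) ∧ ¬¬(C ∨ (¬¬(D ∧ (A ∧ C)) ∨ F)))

Substituting A=True, E=True, F=True, D=False, C=False:
F ∧ D = True ∧ False = False
¬(F ∧ D) = ¬False = True
¬¬(F ∧ D) = ¬True = False
¬¬(F ∧ D) ∧ F = False ∧ True = False
E ∨ (¬¬(F ∧ D) ∧ F) = True ∨ False = True
¬(E ∨ (¬¬(F ∧ D) ∧ F)) = ¬True = False
D ∧ F = False ∧ True = False
¬(D ∧ F) = ¬False = True
¬¬(D ∧ F) = ¬True = False
¬(E ∨ (¬¬(F ∧ D) ∧ F)) ∨ ¬¬(D ∧ F) = False ∨ False = False
¬(¬(E ∨ (¬¬(F ∧ D) ∧ F)) ∨ ¬¬(D ∧ F)) = ¬False = True
F ∨ ¬(¬(E ∨ (¬¬(F ∧ D) ∧ F)) ∨ ¬¬(D ∧ F)) = True ∨ True = True
F ∧ A = True ∧ True = True
¬(F ∧ A) = ¬True = False
¬¬(F ∧ A) = ¬False = True
A ∧ C = True ∧ False = False
D ∧ (A ∧ C) = False ∧ False = False
¬(D ∧ (A ∧ C)) = ¬False = True
¬¬(D ∧ (A ∧ C)) = ¬True = False
¬¬(D ∧ (A ∧ C)) ∨ F = False ∨ True = True
C ∨ (¬¬(D ∧ (A ∧ C)) ∨ F) = False ∨ True = True
¬(C ∨ (¬¬(D ∧ (A ∧ C)) ∨ F)) = ¬True = False
¬¬(C ∨ (¬¬(D ∧ (A ∧ C)) ∨ F)) = ¬False = True
¬¬(F ∧ A) ∧ ¬¬(C ∨ (¬¬(D ∧ (A ∧ C)) ∨ F)) = True ∧ True = True
¬(¬¬(F ∧ A) ∧ ¬¬(C ∨ (¬¬(D ∧ (A ∧ C)) ∨ F))) = ¬True = False
(F ∨ ¬(¬(E ∨ (¬¬(F ∧ D) ∧ F)) ∨ ¬¬(D ∧ F))) ∧ ¬(¬¬(F ∧ A) ∧ ¬¬(C ∨ (¬¬(D ∧ (A ∧ C)) ∨ F))) = True ∧ False = False

False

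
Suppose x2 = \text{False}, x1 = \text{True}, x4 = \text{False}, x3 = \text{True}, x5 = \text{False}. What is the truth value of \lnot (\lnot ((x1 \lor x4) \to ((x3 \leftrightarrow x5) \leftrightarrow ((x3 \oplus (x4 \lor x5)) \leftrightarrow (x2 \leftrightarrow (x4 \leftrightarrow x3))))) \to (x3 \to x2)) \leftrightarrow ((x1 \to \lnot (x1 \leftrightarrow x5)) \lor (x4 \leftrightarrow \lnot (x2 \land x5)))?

Substituting x2=\text{False}, x1=\text{True}, x4=\text{False}, x3=\text{True}, x5=\text{False}:
x1 \lor x4 = \text{True} \lor \text{False} = \text{True}
x3 \leftrightarrow x5 = \text{True} \leftrightarrow \text{False} = \text{False}
x4 \lor x5 = \text{False} \lor \text{False} = \text{False}
x3 \oplus (x4 \lor x5) = \text{True} \oplus \text{False} = \text{True}
x4 \leftrightarrow x3 = \text{False} \leftrightarrow \text{True} = \text{False}
x2 \leftrightarrow (x4 \leftrightarrow x3) = \text{False} \leftrightarrow \text{False} = \text{True}
(x3 \oplus (x4 \lor x5)) \leftrightarrow (x2 \leftrightarrow (x4 \leftrightarrow x3)) = \text{True} \leftrightarrow \text{True} = \text{True}
(x3 \leftrightarrow x5) \leftrightarrow ((x3 \oplus (x4 \lor x5)) \leftrightarrow (x2 \leftrightarrow (x4 \leftrightarrow x3))) = \text{False} \leftrightarrow \text{True} = \text{False}
(x1 \lor x4) \to ((x3 \leftrightarrow x5) \leftrightarrow ((x3 \oplus (x4 \lor x5)) \leftrightarrow (x2 \leftrightarrow (x4 \leftrightarrow x3)))) = \text{True} \to \text{False} = \text{False}
\lnot ((x1 \lor x4) \to ((x3 \leftrightarrow x5) \leftrightarrow ((x3 \oplus (x4 \lor x5)) \leftrightarrow (x2 \leftrightarrow (x4 \leftrightarrow x3))))) = \lnot \text{False} = \text{True}
x3 \to x2 = \text{True} \to \text{False} = \text{False}
\lnot ((x1 \lor x4) \to ((x3 \leftrightarrow x5) \leftrightarrow ((x3 \oplus (x4 \lor x5)) \leftrightarrow (x2 \leftrightarrow (x4 \leftrightarrow x3))))) \to (x3 \to x2) = \text{True} \to \text{False} = \text{False}
\lnot (\lnot ((x1 \lor x4) \to ((x3 \leftrightarrow x5) \leftrightarrow ((x3 \oplus (x4 \lor x5)) \leftrightarrow (x2 \leftrightarrow (x4 \leftrightarrow x3))))) \to (x3 \to x2)) = \lnot \text{False} = \text{True}
x1 \leftrightarrow x5 = \text{True} \leftrightarrow \text{False} = \text{False}
\lnot (x1 \leftrightarrow x5) = \lnot \text{False} = \text{True}
x1 \to \lnot (x1 \leftrightarrow x5) = \text{True} \to \text{True} = \text{True}
x2 \land x5 = \text{False} \land \text{False} = \text{False}
\lnot (x2 \land x5) = \lnot \text{False} = \text{True}
x4 \leftrightarrow \lnot (x2 \land x5) = \text{False} \leftrightarrow \text{True} = \text{False}
(x1 \to \lnot (x1 \leftrightarrow x5)) \lor (x4 \leftrightarrow \lnot (x2 \land x5)) = \text{True} \lor \text{False} = \text{True}
\lnot (\lnot ((x1 \lor x4) \to ((x3 \leftrightarrow x5) \leftrightarrow ((x3 \oplus (x4 \lor x5)) \leftrightarrow (x2 \leftrightarrow (x4 \leftrightarrow x3))))) \to (x3 \to x2)) \leftrightarrow ((x1 \to \lnot (x1 \leftrightarrow x5)) \lor (x4 \leftrightarrow \lnot (x2 \land x5))) = \text{True} \leftrightarrow \text{True} = \text{True}

\text{True}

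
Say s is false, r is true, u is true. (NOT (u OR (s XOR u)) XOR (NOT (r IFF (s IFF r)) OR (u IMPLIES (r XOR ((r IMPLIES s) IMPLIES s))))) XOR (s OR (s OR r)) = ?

s XOR u = F XOR T = T
u OR (s XOR u) = T OR T = T
NOT (u OR (s XOR u)) = NOT T = F
s IFF r = F IFF T = F
r IFF (s IFF r) = T IFF F = F
NOT (r IFF (s IFF r)) = NOT F = T
r IMPLIES s = T IMPLIES F = F
(r IMPLIES s) IMPLIES s = F IMPLIES F = T
r XOR ((r IMPLIES s) IMPLIES s) = T XOR T = F
u IMPLIES (r XOR ((r IMPLIES s) IMPLIES s)) = T IMPLIES F = F
NOT (r IFF (s IFF r)) OR (u IMPLIES (r XOR ((r IMPLIES s) IMPLIES s))) = T OR F = T
NOT (u OR (s XOR u)) XOR (NOT (r IFF (s IFF r)) OR (u IMPLIES (r XOR ((r IMPLIES s) IMPLIES s)))) = F XOR T = T
s OR r = F OR T = T
s OR (s OR r) = F OR T = T
(NOT (u OR (s XOR u)) XOR (NOT (r IFF (s IFF r)) OR (u IMPLIES (r XOR ((r IMPLIES s) IMPLIES s))))) XOR (s OR (s OR r)) = T XOR T = F

F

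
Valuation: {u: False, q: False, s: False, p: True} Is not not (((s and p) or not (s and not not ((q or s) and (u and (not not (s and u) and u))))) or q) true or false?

True

s and p = False and True = False
q or s = False or False = False
s and u = False and False = False
not (s and u) = not False = True
not not (s and u) = not True = False
not not (s and u) and u = False and False = False
u and (not not (s and u) and u) = False and False = False
(q or s) and (u and (not not (s and u) and u)) = False and False = False
not ((q or s) and (u and (not not (s and u) and u))) = not False = True
not not ((q or s) and (u and (not not (s and u) and u))) = not True = False
s and not not ((q or s) and (u and (not not (s and u) and u))) = False and False = False
not (s and not not ((q or s) and (u and (not not (s and u) and u)))) = not False = True
(s and p) or not (s and not not ((q or s) and (u and (not not (s and u) and u)))) = False or True = True
((s and p) or not (s and not not ((q or s) and (u and (not not (s and u) and u))))) or q = True or False = True
not (((s and p) or not (s and not not ((q or s) and (u and (not not (s and u) and u))))) or q) = not True = False
not not (((s and p) or not (s and not not ((q or s) and (u and (not not (s and u) and u))))) or q) = not False = True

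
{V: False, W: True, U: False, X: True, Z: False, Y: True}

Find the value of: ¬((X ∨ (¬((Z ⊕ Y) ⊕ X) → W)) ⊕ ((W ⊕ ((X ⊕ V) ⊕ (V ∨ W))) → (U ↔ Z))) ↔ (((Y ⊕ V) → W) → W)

True

Z ⊕ Y = False ⊕ True = True
(Z ⊕ Y) ⊕ X = True ⊕ True = False
¬((Z ⊕ Y) ⊕ X) = ¬False = True
¬((Z ⊕ Y) ⊕ X) → W = True → True = True
X ∨ (¬((Z ⊕ Y) ⊕ X) → W) = True ∨ True = True
X ⊕ V = True ⊕ False = True
V ∨ W = False ∨ True = True
(X ⊕ V) ⊕ (V ∨ W) = True ⊕ True = False
W ⊕ ((X ⊕ V) ⊕ (V ∨ W)) = True ⊕ False = True
U ↔ Z = False ↔ False = True
(W ⊕ ((X ⊕ V) ⊕ (V ∨ W))) → (U ↔ Z) = True → True = True
(X ∨ (¬((Z ⊕ Y) ⊕ X) → W)) ⊕ ((W ⊕ ((X ⊕ V) ⊕ (V ∨ W))) → (U ↔ Z)) = True ⊕ True = False
¬((X ∨ (¬((Z ⊕ Y) ⊕ X) → W)) ⊕ ((W ⊕ ((X ⊕ V) ⊕ (V ∨ W))) → (U ↔ Z))) = ¬False = True
Y ⊕ V = True ⊕ False = True
(Y ⊕ V) → W = True → True = True
((Y ⊕ V) → W) → W = True → True = True
¬((X ∨ (¬((Z ⊕ Y) ⊕ X) → W)) ⊕ ((W ⊕ ((X ⊕ V) ⊕ (V ∨ W))) → (U ↔ Z))) ↔ (((Y ⊕ V) → W) → W) = True ↔ True = True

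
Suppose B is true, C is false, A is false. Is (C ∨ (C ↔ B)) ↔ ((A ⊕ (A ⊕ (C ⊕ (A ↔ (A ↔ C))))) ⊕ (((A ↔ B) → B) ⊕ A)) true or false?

Substituting B=True, C=False, A=False:
C ↔ B = False ↔ True = False
C ∨ (C ↔ B) = False ∨ False = False
A ↔ C = False ↔ False = True
A ↔ (A ↔ C) = False ↔ True = False
C ⊕ (A ↔ (A ↔ C)) = False ⊕ False = False
A ⊕ (C ⊕ (A ↔ (A ↔ C))) = False ⊕ False = False
A ⊕ (A ⊕ (C ⊕ (A ↔ (A ↔ C)))) = False ⊕ False = False
A ↔ B = False ↔ True = False
(A ↔ B) → B = False → True = True
((A ↔ B) → B) ⊕ A = True ⊕ False = True
(A ⊕ (A ⊕ (C ⊕ (A ↔ (A ↔ C))))) ⊕ (((A ↔ B) → B) ⊕ A) = False ⊕ True = True
(C ∨ (C ↔ B)) ↔ ((A ⊕ (A ⊕ (C ⊕ (A ↔ (A ↔ C))))) ⊕ (((A ↔ B) → B) ⊕ A)) = False ↔ True = False

False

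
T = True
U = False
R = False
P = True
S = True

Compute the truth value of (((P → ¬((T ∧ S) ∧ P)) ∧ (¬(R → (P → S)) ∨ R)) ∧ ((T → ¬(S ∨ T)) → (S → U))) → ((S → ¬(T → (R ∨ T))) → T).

True

T ∧ S = True ∧ True = True
(T ∧ S) ∧ P = True ∧ True = True
¬((T ∧ S) ∧ P) = ¬True = False
P → ¬((T ∧ S) ∧ P) = True → False = False
P → S = True → True = True
R → (P → S) = False → True = True
¬(R → (P → S)) = ¬True = False
¬(R → (P → S)) ∨ R = False ∨ False = False
(P → ¬((T ∧ S) ∧ P)) ∧ (¬(R → (P → S)) ∨ R) = False ∧ False = False
S ∨ T = True ∨ True = True
¬(S ∨ T) = ¬True = False
T → ¬(S ∨ T) = True → False = False
S → U = True → False = False
(T → ¬(S ∨ T)) → (S → U) = False → False = True
((P → ¬((T ∧ S) ∧ P)) ∧ (¬(R → (P → S)) ∨ R)) ∧ ((T → ¬(S ∨ T)) → (S → U)) = False ∧ True = False
R ∨ T = False ∨ True = True
T → (R ∨ T) = True → True = True
¬(T → (R ∨ T)) = ¬True = False
S → ¬(T → (R ∨ T)) = True → False = False
(S → ¬(T → (R ∨ T))) → T = False → True = True
(((P → ¬((T ∧ S) ∧ P)) ∧ (¬(R → (P → S)) ∨ R)) ∧ ((T → ¬(S ∨ T)) → (S → U))) → ((S → ¬(T → (R ∨ T))) → T) = False → True = True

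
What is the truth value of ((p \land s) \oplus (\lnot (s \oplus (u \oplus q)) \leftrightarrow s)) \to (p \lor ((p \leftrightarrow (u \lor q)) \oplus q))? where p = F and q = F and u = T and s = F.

F

p \land s = F \land F = F
u \oplus q = T \oplus F = T
s \oplus (u \oplus q) = F \oplus T = T
\lnot (s \oplus (u \oplus q)) = \lnot T = F
\lnot (s \oplus (u \oplus q)) \leftrightarrow s = F \leftrightarrow F = T
(p \land s) \oplus (\lnot (s \oplus (u \oplus q)) \leftrightarrow s) = F \oplus T = T
u \lor q = T \lor F = T
p \leftrightarrow (u \lor q) = F \leftrightarrow T = F
(p \leftrightarrow (u \lor q)) \oplus q = F \oplus F = F
p \lor ((p \leftrightarrow (u \lor q)) \oplus q) = F \lor F = F
((p \land s) \oplus (\lnot (s \oplus (u \oplus q)) \leftrightarrow s)) \to (p \lor ((p \leftrightarrow (u \lor q)) \oplus q)) = T \to F = F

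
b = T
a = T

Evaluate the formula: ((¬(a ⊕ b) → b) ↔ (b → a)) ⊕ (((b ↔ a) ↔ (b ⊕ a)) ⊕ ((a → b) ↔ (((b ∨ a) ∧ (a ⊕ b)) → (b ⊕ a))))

F

a ⊕ b = T ⊕ T = F
¬(a ⊕ b) = ¬F = T
¬(a ⊕ b) → b = T → T = T
b → a = T → T = T
(¬(a ⊕ b) → b) ↔ (b → a) = T ↔ T = T
b ↔ a = T ↔ T = T
b ⊕ a = T ⊕ T = F
(b ↔ a) ↔ (b ⊕ a) = T ↔ F = F
a → b = T → T = T
b ∨ a = T ∨ T = T
a ⊕ b = T ⊕ T = F
(b ∨ a) ∧ (a ⊕ b) = T ∧ F = F
b ⊕ a = T ⊕ T = F
((b ∨ a) ∧ (a ⊕ b)) → (b ⊕ a) = F → F = T
(a → b) ↔ (((b ∨ a) ∧ (a ⊕ b)) → (b ⊕ a)) = T ↔ T = T
((b ↔ a) ↔ (b ⊕ a)) ⊕ ((a → b) ↔ (((b ∨ a) ∧ (a ⊕ b)) → (b ⊕ a))) = F ⊕ T = T
((¬(a ⊕ b) → b) ↔ (b → a)) ⊕ (((b ↔ a) ↔ (b ⊕ a)) ⊕ ((a → b) ↔ (((b ∨ a) ∧ (a ⊕ b)) → (b ⊕ a)))) = T ⊕ T = F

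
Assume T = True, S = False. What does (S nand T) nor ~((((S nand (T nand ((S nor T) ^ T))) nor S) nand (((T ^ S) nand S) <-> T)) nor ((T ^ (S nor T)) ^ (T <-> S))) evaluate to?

False

Substituting T=True, S=False:
S nand T = False nand True = True
S nor T = False nor True = False
(S nor T) ^ T = False ^ True = True
T nand ((S nor T) ^ T) = True nand True = False
S nand (T nand ((S nor T) ^ T)) = False nand False = True
(S nand (T nand ((S nor T) ^ T))) nor S = True nor False = False
T ^ S = True ^ False = True
(T ^ S) nand S = True nand False = True
((T ^ S) nand S) <-> T = True <-> True = True
((S nand (T nand ((S nor T) ^ T))) nor S) nand (((T ^ S) nand S) <-> T) = False nand True = True
S nor T = False nor True = False
T ^ (S nor T) = True ^ False = True
T <-> S = True <-> False = False
(T ^ (S nor T)) ^ (T <-> S) = True ^ False = True
(((S nand (T nand ((S nor T) ^ T))) nor S) nand (((T ^ S) nand S) <-> T)) nor ((T ^ (S nor T)) ^ (T <-> S)) = True nor True = False
~((((S nand (T nand ((S nor T) ^ T))) nor S) nand (((T ^ S) nand S) <-> T)) nor ((T ^ (S nor T)) ^ (T <-> S))) = ~False = True
(S nand T) nor ~((((S nand (T nand ((S nor T) ^ T))) nor S) nand (((T ^ S) nand S) <-> T)) nor ((T ^ (S nor T)) ^ (T <-> S))) = True nor True = False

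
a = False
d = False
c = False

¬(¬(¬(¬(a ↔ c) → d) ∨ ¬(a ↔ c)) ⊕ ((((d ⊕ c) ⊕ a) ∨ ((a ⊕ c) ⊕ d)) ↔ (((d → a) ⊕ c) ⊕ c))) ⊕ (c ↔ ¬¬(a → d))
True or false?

a ↔ c = False ↔ False = True
¬(a ↔ c) = ¬True = False
¬(a ↔ c) → d = False → False = True
¬(¬(a ↔ c) → d) = ¬True = False
a ↔ c = False ↔ False = True
¬(a ↔ c) = ¬True = False
¬(¬(a ↔ c) → d) ∨ ¬(a ↔ c) = False ∨ False = False
¬(¬(¬(a ↔ c) → d) ∨ ¬(a ↔ c)) = ¬False = True
d ⊕ c = False ⊕ False = False
(d ⊕ c) ⊕ a = False ⊕ False = False
a ⊕ c = False ⊕ False = False
(a ⊕ c) ⊕ d = False ⊕ False = False
((d ⊕ c) ⊕ a) ∨ ((a ⊕ c) ⊕ d) = False ∨ False = False
d → a = False → False = True
(d → a) ⊕ c = True ⊕ False = True
((d → a) ⊕ c) ⊕ c = True ⊕ False = True
(((d ⊕ c) ⊕ a) ∨ ((a ⊕ c) ⊕ d)) ↔ (((d → a) ⊕ c) ⊕ c) = False ↔ True = False
¬(¬(¬(a ↔ c) → d) ∨ ¬(a ↔ c)) ⊕ ((((d ⊕ c) ⊕ a) ∨ ((a ⊕ c) ⊕ d)) ↔ (((d → a) ⊕ c) ⊕ c)) = True ⊕ False = True
¬(¬(¬(¬(a ↔ c) → d) ∨ ¬(a ↔ c)) ⊕ ((((d ⊕ c) ⊕ a) ∨ ((a ⊕ c) ⊕ d)) ↔ (((d → a) ⊕ c) ⊕ c))) = ¬True = False
a → d = False → False = True
¬(a → d) = ¬True = False
¬¬(a → d) = ¬False = True
c ↔ ¬¬(a → d) = False ↔ True = False
¬(¬(¬(¬(a ↔ c) → d) ∨ ¬(a ↔ c)) ⊕ ((((d ⊕ c) ⊕ a) ∨ ((a ⊕ c) ⊕ d)) ↔ (((d → a) ⊕ c) ⊕ c))) ⊕ (c ↔ ¬¬(a → d)) = False ⊕ False = False

False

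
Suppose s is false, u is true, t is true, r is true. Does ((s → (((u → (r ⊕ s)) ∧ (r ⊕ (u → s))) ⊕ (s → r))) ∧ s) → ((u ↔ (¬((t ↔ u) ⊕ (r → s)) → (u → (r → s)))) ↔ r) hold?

r ⊕ s = T ⊕ F = T
u → (r ⊕ s) = T → T = T
u → s = T → F = F
r ⊕ (u → s) = T ⊕ F = T
(u → (r ⊕ s)) ∧ (r ⊕ (u → s)) = T ∧ T = T
s → r = F → T = T
((u → (r ⊕ s)) ∧ (r ⊕ (u → s))) ⊕ (s → r) = T ⊕ T = F
s → (((u → (r ⊕ s)) ∧ (r ⊕ (u → s))) ⊕ (s → r)) = F → F = T
(s → (((u → (r ⊕ s)) ∧ (r ⊕ (u → s))) ⊕ (s → r))) ∧ s = T ∧ F = F
t ↔ u = T ↔ T = T
r → s = T → F = F
(t ↔ u) ⊕ (r → s) = T ⊕ F = T
¬((t ↔ u) ⊕ (r → s)) = ¬T = F
r → s = T → F = F
u → (r → s) = T → F = F
¬((t ↔ u) ⊕ (r → s)) → (u → (r → s)) = F → F = T
u ↔ (¬((t ↔ u) ⊕ (r → s)) → (u → (r → s))) = T ↔ T = T
(u ↔ (¬((t ↔ u) ⊕ (r → s)) → (u → (r → s)))) ↔ r = T ↔ T = T
((s → (((u → (r ⊕ s)) ∧ (r ⊕ (u → s))) ⊕ (s → r))) ∧ s) → ((u ↔ (¬((t ↔ u) ⊕ (r → s)) → (u → (r → s)))) ↔ r) = F → T = T

T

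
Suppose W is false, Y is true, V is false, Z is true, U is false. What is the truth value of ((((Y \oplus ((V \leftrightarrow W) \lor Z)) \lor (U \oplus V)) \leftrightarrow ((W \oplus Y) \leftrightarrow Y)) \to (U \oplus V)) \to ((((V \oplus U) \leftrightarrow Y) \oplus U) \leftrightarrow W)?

\text{True}

Substituting W=\text{False}, Y=\text{True}, V=\text{False}, Z=\text{True}, U=\text{False}:
V \leftrightarrow W = \text{False} \leftrightarrow \text{False} = \text{True}
(V \leftrightarrow W) \lor Z = \text{True} \lor \text{True} = \text{True}
Y \oplus ((V \leftrightarrow W) \lor Z) = \text{True} \oplus \text{True} = \text{False}
U \oplus V = \text{False} \oplus \text{False} = \text{False}
(Y \oplus ((V \leftrightarrow W) \lor Z)) \lor (U \oplus V) = \text{False} \lor \text{False} = \text{False}
W \oplus Y = \text{False} \oplus \text{True} = \text{True}
(W \oplus Y) \leftrightarrow Y = \text{True} \leftrightarrow \text{True} = \text{True}
((Y \oplus ((V \leftrightarrow W) \lor Z)) \lor (U \oplus V)) \leftrightarrow ((W \oplus Y) \leftrightarrow Y) = \text{False} \leftrightarrow \text{True} = \text{False}
U \oplus V = \text{False} \oplus \text{False} = \text{False}
(((Y \oplus ((V \leftrightarrow W) \lor Z)) \lor (U \oplus V)) \leftrightarrow ((W \oplus Y) \leftrightarrow Y)) \to (U \oplus V) = \text{False} \to \text{False} = \text{True}
V \oplus U = \text{False} \oplus \text{False} = \text{False}
(V \oplus U) \leftrightarrow Y = \text{False} \leftrightarrow \text{True} = \text{False}
((V \oplus U) \leftrightarrow Y) \oplus U = \text{False} \oplus \text{False} = \text{False}
(((V \oplus U) \leftrightarrow Y) \oplus U) \leftrightarrow W = \text{False} \leftrightarrow \text{False} = \text{True}
((((Y \oplus ((V \leftrightarrow W) \lor Z)) \lor (U \oplus V)) \leftrightarrow ((W \oplus Y) \leftrightarrow Y)) \to (U \oplus V)) \to ((((V \oplus U) \leftrightarrow Y) \oplus U) \leftrightarrow W) = \text{True} \to \text{True} = \text{True}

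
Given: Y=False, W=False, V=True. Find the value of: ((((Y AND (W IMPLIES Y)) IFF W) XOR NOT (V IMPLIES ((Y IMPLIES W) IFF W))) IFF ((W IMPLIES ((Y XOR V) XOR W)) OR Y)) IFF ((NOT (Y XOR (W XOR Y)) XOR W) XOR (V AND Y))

Substituting Y=False, W=False, V=True:
W IMPLIES Y = False IMPLIES False = True
Y AND (W IMPLIES Y) = False AND True = False
(Y AND (W IMPLIES Y)) IFF W = False IFF False = True
Y IMPLIES W = False IMPLIES False = True
(Y IMPLIES W) IFF W = True IFF False = False
V IMPLIES ((Y IMPLIES W) IFF W) = True IMPLIES False = False
NOT (V IMPLIES ((Y IMPLIES W) IFF W)) = NOT False = True
((Y AND (W IMPLIES Y)) IFF W) XOR NOT (V IMPLIES ((Y IMPLIES W) IFF W)) = True XOR True = False
Y XOR V = False XOR True = True
(Y XOR V) XOR W = True XOR False = True
W IMPLIES ((Y XOR V) XOR W) = False IMPLIES True = True
(W IMPLIES ((Y XOR V) XOR W)) OR Y = True OR False = True
(((Y AND (W IMPLIES Y)) IFF W) XOR NOT (V IMPLIES ((Y IMPLIES W) IFF W))) IFF ((W IMPLIES ((Y XOR V) XOR W)) OR Y) = False IFF True = False
W XOR Y = False XOR False = False
Y XOR (W XOR Y) = False XOR False = False
NOT (Y XOR (W XOR Y)) = NOT False = True
NOT (Y XOR (W XOR Y)) XOR W = True XOR False = True
V AND Y = True AND False = False
(NOT (Y XOR (W XOR Y)) XOR W) XOR (V AND Y) = True XOR False = True
((((Y AND (W IMPLIES Y)) IFF W) XOR NOT (V IMPLIES ((Y IMPLIES W) IFF W))) IFF ((W IMPLIES ((Y XOR V) XOR W)) OR Y)) IFF ((NOT (Y XOR (W XOR Y)) XOR W) XOR (V AND Y)) = False IFF True = False

False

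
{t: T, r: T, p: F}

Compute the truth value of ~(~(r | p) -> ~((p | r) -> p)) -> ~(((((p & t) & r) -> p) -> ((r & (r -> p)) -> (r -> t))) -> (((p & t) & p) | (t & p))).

T

r | p = T | F = T
~(r | p) = ~T = F
p | r = F | T = T
(p | r) -> p = T -> F = F
~((p | r) -> p) = ~F = T
~(r | p) -> ~((p | r) -> p) = F -> T = T
~(~(r | p) -> ~((p | r) -> p)) = ~T = F
p & t = F & T = F
(p & t) & r = F & T = F
((p & t) & r) -> p = F -> F = T
r -> p = T -> F = F
r & (r -> p) = T & F = F
r -> t = T -> T = T
(r & (r -> p)) -> (r -> t) = F -> T = T
(((p & t) & r) -> p) -> ((r & (r -> p)) -> (r -> t)) = T -> T = T
p & t = F & T = F
(p & t) & p = F & F = F
t & p = T & F = F
((p & t) & p) | (t & p) = F | F = F
((((p & t) & r) -> p) -> ((r & (r -> p)) -> (r -> t))) -> (((p & t) & p) | (t & p)) = T -> F = F
~(((((p & t) & r) -> p) -> ((r & (r -> p)) -> (r -> t))) -> (((p & t) & p) | (t & p))) = ~F = T
~(~(r | p) -> ~((p | r) -> p)) -> ~(((((p & t) & r) -> p) -> ((r & (r -> p)) -> (r -> t))) -> (((p & t) & p) | (t & p))) = F -> T = T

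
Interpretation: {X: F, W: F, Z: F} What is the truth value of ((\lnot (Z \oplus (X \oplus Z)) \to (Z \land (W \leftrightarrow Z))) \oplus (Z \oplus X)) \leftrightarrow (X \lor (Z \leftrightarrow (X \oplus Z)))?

X \oplus Z = F \oplus F = F
Z \oplus (X \oplus Z) = F \oplus F = F
\lnot (Z \oplus (X \oplus Z)) = \lnot F = T
W \leftrightarrow Z = F \leftrightarrow F = T
Z \land (W \leftrightarrow Z) = F \land T = F
\lnot (Z \oplus (X \oplus Z)) \to (Z \land (W \leftrightarrow Z)) = T \to F = F
Z \oplus X = F \oplus F = F
(\lnot (Z \oplus (X \oplus Z)) \to (Z \land (W \leftrightarrow Z))) \oplus (Z \oplus X) = F \oplus F = F
X \oplus Z = F \oplus F = F
Z \leftrightarrow (X \oplus Z) = F \leftrightarrow F = T
X \lor (Z \leftrightarrow (X \oplus Z)) = F \lor T = T
((\lnot (Z \oplus (X \oplus Z)) \to (Z \land (W \leftrightarrow Z))) \oplus (Z \oplus X)) \leftrightarrow (X \lor (Z \leftrightarrow (X \oplus Z))) = F \leftrightarrow T = F

F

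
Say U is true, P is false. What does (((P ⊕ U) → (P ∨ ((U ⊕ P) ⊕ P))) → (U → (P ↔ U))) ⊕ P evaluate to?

F

P ⊕ U = F ⊕ T = T
U ⊕ P = T ⊕ F = T
(U ⊕ P) ⊕ P = T ⊕ F = T
P ∨ ((U ⊕ P) ⊕ P) = F ∨ T = T
(P ⊕ U) → (P ∨ ((U ⊕ P) ⊕ P)) = T → T = T
P ↔ U = F ↔ T = F
U → (P ↔ U) = T → F = F
((P ⊕ U) → (P ∨ ((U ⊕ P) ⊕ P))) → (U → (P ↔ U)) = T → F = F
(((P ⊕ U) → (P ∨ ((U ⊕ P) ⊕ P))) → (U → (P ↔ U))) ⊕ P = F ⊕ F = F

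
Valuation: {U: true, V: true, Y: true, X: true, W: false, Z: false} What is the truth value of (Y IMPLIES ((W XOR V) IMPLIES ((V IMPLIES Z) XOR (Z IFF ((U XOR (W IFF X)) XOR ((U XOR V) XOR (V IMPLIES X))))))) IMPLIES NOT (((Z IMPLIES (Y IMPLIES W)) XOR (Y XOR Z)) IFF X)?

true

Substituting U=true, V=true, Y=true, X=true, W=false, Z=false:
W XOR V = false XOR true = true
V IMPLIES Z = true IMPLIES false = false
W IFF X = false IFF true = false
U XOR (W IFF X) = true XOR false = true
U XOR V = true XOR true = false
V IMPLIES X = true IMPLIES true = true
(U XOR V) XOR (V IMPLIES X) = false XOR true = true
(U XOR (W IFF X)) XOR ((U XOR V) XOR (V IMPLIES X)) = true XOR true = false
Z IFF ((U XOR (W IFF X)) XOR ((U XOR V) XOR (V IMPLIES X))) = false IFF false = true
(V IMPLIES Z) XOR (Z IFF ((U XOR (W IFF X)) XOR ((U XOR V) XOR (V IMPLIES X)))) = false XOR true = true
(W XOR V) IMPLIES ((V IMPLIES Z) XOR (Z IFF ((U XOR (W IFF X)) XOR ((U XOR V) XOR (V IMPLIES X))))) = true IMPLIES true = true
Y IMPLIES ((W XOR V) IMPLIES ((V IMPLIES Z) XOR (Z IFF ((U XOR (W IFF X)) XOR ((U XOR V) XOR (V IMPLIES X)))))) = true IMPLIES true = true
Y IMPLIES W = true IMPLIES false = false
Z IMPLIES (Y IMPLIES W) = false IMPLIES false = true
Y XOR Z = true XOR false = true
(Z IMPLIES (Y IMPLIES W)) XOR (Y XOR Z) = true XOR true = false
((Z IMPLIES (Y IMPLIES W)) XOR (Y XOR Z)) IFF X = false IFF true = false
NOT (((Z IMPLIES (Y IMPLIES W)) XOR (Y XOR Z)) IFF X) = NOT false = true
(Y IMPLIES ((W XOR V) IMPLIES ((V IMPLIES Z) XOR (Z IFF ((U XOR (W IFF X)) XOR ((U XOR V) XOR (V IMPLIES X))))))) IMPLIES NOT (((Z IMPLIES (Y IMPLIES W)) XOR (Y XOR Z)) IFF X) = true IMPLIES true = true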